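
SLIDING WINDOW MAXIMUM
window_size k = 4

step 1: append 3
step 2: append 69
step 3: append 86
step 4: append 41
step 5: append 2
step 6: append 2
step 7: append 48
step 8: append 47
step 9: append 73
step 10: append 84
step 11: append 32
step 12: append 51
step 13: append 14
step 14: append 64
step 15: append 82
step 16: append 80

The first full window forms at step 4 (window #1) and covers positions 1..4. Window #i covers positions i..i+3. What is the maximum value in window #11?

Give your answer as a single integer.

Answer: 64

Derivation:
step 1: append 3 -> window=[3] (not full yet)
step 2: append 69 -> window=[3, 69] (not full yet)
step 3: append 86 -> window=[3, 69, 86] (not full yet)
step 4: append 41 -> window=[3, 69, 86, 41] -> max=86
step 5: append 2 -> window=[69, 86, 41, 2] -> max=86
step 6: append 2 -> window=[86, 41, 2, 2] -> max=86
step 7: append 48 -> window=[41, 2, 2, 48] -> max=48
step 8: append 47 -> window=[2, 2, 48, 47] -> max=48
step 9: append 73 -> window=[2, 48, 47, 73] -> max=73
step 10: append 84 -> window=[48, 47, 73, 84] -> max=84
step 11: append 32 -> window=[47, 73, 84, 32] -> max=84
step 12: append 51 -> window=[73, 84, 32, 51] -> max=84
step 13: append 14 -> window=[84, 32, 51, 14] -> max=84
step 14: append 64 -> window=[32, 51, 14, 64] -> max=64
Window #11 max = 64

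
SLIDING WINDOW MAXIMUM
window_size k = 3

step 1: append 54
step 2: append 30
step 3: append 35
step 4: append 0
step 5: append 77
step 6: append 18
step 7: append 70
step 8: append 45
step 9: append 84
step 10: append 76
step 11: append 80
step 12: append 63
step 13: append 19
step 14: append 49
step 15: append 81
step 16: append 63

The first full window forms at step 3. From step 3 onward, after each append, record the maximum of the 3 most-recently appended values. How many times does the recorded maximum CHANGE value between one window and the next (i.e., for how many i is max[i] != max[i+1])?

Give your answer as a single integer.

step 1: append 54 -> window=[54] (not full yet)
step 2: append 30 -> window=[54, 30] (not full yet)
step 3: append 35 -> window=[54, 30, 35] -> max=54
step 4: append 0 -> window=[30, 35, 0] -> max=35
step 5: append 77 -> window=[35, 0, 77] -> max=77
step 6: append 18 -> window=[0, 77, 18] -> max=77
step 7: append 70 -> window=[77, 18, 70] -> max=77
step 8: append 45 -> window=[18, 70, 45] -> max=70
step 9: append 84 -> window=[70, 45, 84] -> max=84
step 10: append 76 -> window=[45, 84, 76] -> max=84
step 11: append 80 -> window=[84, 76, 80] -> max=84
step 12: append 63 -> window=[76, 80, 63] -> max=80
step 13: append 19 -> window=[80, 63, 19] -> max=80
step 14: append 49 -> window=[63, 19, 49] -> max=63
step 15: append 81 -> window=[19, 49, 81] -> max=81
step 16: append 63 -> window=[49, 81, 63] -> max=81
Recorded maximums: 54 35 77 77 77 70 84 84 84 80 80 63 81 81
Changes between consecutive maximums: 7

Answer: 7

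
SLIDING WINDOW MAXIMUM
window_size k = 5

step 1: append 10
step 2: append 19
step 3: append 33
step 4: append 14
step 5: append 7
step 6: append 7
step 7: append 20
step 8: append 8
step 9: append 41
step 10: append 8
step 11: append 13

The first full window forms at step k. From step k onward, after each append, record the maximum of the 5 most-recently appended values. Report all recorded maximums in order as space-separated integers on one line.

step 1: append 10 -> window=[10] (not full yet)
step 2: append 19 -> window=[10, 19] (not full yet)
step 3: append 33 -> window=[10, 19, 33] (not full yet)
step 4: append 14 -> window=[10, 19, 33, 14] (not full yet)
step 5: append 7 -> window=[10, 19, 33, 14, 7] -> max=33
step 6: append 7 -> window=[19, 33, 14, 7, 7] -> max=33
step 7: append 20 -> window=[33, 14, 7, 7, 20] -> max=33
step 8: append 8 -> window=[14, 7, 7, 20, 8] -> max=20
step 9: append 41 -> window=[7, 7, 20, 8, 41] -> max=41
step 10: append 8 -> window=[7, 20, 8, 41, 8] -> max=41
step 11: append 13 -> window=[20, 8, 41, 8, 13] -> max=41

Answer: 33 33 33 20 41 41 41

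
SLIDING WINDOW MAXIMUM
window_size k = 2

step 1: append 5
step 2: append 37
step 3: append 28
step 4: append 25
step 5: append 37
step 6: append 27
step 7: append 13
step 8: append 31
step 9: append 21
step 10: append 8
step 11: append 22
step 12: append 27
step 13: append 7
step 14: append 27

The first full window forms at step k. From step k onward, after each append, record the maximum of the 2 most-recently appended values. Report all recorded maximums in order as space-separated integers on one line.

Answer: 37 37 28 37 37 27 31 31 21 22 27 27 27

Derivation:
step 1: append 5 -> window=[5] (not full yet)
step 2: append 37 -> window=[5, 37] -> max=37
step 3: append 28 -> window=[37, 28] -> max=37
step 4: append 25 -> window=[28, 25] -> max=28
step 5: append 37 -> window=[25, 37] -> max=37
step 6: append 27 -> window=[37, 27] -> max=37
step 7: append 13 -> window=[27, 13] -> max=27
step 8: append 31 -> window=[13, 31] -> max=31
step 9: append 21 -> window=[31, 21] -> max=31
step 10: append 8 -> window=[21, 8] -> max=21
step 11: append 22 -> window=[8, 22] -> max=22
step 12: append 27 -> window=[22, 27] -> max=27
step 13: append 7 -> window=[27, 7] -> max=27
step 14: append 27 -> window=[7, 27] -> max=27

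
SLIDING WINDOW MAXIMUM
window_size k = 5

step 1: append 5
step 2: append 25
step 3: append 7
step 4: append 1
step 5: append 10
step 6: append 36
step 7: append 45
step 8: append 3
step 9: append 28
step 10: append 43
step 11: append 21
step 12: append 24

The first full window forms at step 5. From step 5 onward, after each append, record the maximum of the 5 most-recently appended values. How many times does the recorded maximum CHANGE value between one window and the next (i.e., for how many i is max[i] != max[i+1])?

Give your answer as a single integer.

step 1: append 5 -> window=[5] (not full yet)
step 2: append 25 -> window=[5, 25] (not full yet)
step 3: append 7 -> window=[5, 25, 7] (not full yet)
step 4: append 1 -> window=[5, 25, 7, 1] (not full yet)
step 5: append 10 -> window=[5, 25, 7, 1, 10] -> max=25
step 6: append 36 -> window=[25, 7, 1, 10, 36] -> max=36
step 7: append 45 -> window=[7, 1, 10, 36, 45] -> max=45
step 8: append 3 -> window=[1, 10, 36, 45, 3] -> max=45
step 9: append 28 -> window=[10, 36, 45, 3, 28] -> max=45
step 10: append 43 -> window=[36, 45, 3, 28, 43] -> max=45
step 11: append 21 -> window=[45, 3, 28, 43, 21] -> max=45
step 12: append 24 -> window=[3, 28, 43, 21, 24] -> max=43
Recorded maximums: 25 36 45 45 45 45 45 43
Changes between consecutive maximums: 3

Answer: 3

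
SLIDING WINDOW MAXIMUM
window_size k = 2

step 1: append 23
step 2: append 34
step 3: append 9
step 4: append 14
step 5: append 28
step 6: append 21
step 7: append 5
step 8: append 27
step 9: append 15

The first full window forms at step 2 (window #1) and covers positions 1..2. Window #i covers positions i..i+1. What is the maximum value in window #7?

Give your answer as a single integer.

Answer: 27

Derivation:
step 1: append 23 -> window=[23] (not full yet)
step 2: append 34 -> window=[23, 34] -> max=34
step 3: append 9 -> window=[34, 9] -> max=34
step 4: append 14 -> window=[9, 14] -> max=14
step 5: append 28 -> window=[14, 28] -> max=28
step 6: append 21 -> window=[28, 21] -> max=28
step 7: append 5 -> window=[21, 5] -> max=21
step 8: append 27 -> window=[5, 27] -> max=27
Window #7 max = 27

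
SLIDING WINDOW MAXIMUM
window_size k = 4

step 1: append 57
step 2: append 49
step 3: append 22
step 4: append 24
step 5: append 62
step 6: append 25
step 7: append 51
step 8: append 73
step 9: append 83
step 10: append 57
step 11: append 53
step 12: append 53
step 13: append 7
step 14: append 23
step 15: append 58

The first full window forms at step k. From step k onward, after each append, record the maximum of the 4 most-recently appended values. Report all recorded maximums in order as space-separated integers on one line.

Answer: 57 62 62 62 73 83 83 83 83 57 53 58

Derivation:
step 1: append 57 -> window=[57] (not full yet)
step 2: append 49 -> window=[57, 49] (not full yet)
step 3: append 22 -> window=[57, 49, 22] (not full yet)
step 4: append 24 -> window=[57, 49, 22, 24] -> max=57
step 5: append 62 -> window=[49, 22, 24, 62] -> max=62
step 6: append 25 -> window=[22, 24, 62, 25] -> max=62
step 7: append 51 -> window=[24, 62, 25, 51] -> max=62
step 8: append 73 -> window=[62, 25, 51, 73] -> max=73
step 9: append 83 -> window=[25, 51, 73, 83] -> max=83
step 10: append 57 -> window=[51, 73, 83, 57] -> max=83
step 11: append 53 -> window=[73, 83, 57, 53] -> max=83
step 12: append 53 -> window=[83, 57, 53, 53] -> max=83
step 13: append 7 -> window=[57, 53, 53, 7] -> max=57
step 14: append 23 -> window=[53, 53, 7, 23] -> max=53
step 15: append 58 -> window=[53, 7, 23, 58] -> max=58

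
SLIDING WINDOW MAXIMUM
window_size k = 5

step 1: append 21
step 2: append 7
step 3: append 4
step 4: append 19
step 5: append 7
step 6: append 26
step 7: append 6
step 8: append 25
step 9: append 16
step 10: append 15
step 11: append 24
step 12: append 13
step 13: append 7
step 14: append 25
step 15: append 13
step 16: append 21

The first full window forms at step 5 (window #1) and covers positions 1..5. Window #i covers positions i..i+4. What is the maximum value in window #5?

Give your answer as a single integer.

Answer: 26

Derivation:
step 1: append 21 -> window=[21] (not full yet)
step 2: append 7 -> window=[21, 7] (not full yet)
step 3: append 4 -> window=[21, 7, 4] (not full yet)
step 4: append 19 -> window=[21, 7, 4, 19] (not full yet)
step 5: append 7 -> window=[21, 7, 4, 19, 7] -> max=21
step 6: append 26 -> window=[7, 4, 19, 7, 26] -> max=26
step 7: append 6 -> window=[4, 19, 7, 26, 6] -> max=26
step 8: append 25 -> window=[19, 7, 26, 6, 25] -> max=26
step 9: append 16 -> window=[7, 26, 6, 25, 16] -> max=26
Window #5 max = 26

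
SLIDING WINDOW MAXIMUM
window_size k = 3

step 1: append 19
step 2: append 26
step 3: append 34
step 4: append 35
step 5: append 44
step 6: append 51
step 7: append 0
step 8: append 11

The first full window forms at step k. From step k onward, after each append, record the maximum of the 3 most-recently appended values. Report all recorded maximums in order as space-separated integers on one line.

step 1: append 19 -> window=[19] (not full yet)
step 2: append 26 -> window=[19, 26] (not full yet)
step 3: append 34 -> window=[19, 26, 34] -> max=34
step 4: append 35 -> window=[26, 34, 35] -> max=35
step 5: append 44 -> window=[34, 35, 44] -> max=44
step 6: append 51 -> window=[35, 44, 51] -> max=51
step 7: append 0 -> window=[44, 51, 0] -> max=51
step 8: append 11 -> window=[51, 0, 11] -> max=51

Answer: 34 35 44 51 51 51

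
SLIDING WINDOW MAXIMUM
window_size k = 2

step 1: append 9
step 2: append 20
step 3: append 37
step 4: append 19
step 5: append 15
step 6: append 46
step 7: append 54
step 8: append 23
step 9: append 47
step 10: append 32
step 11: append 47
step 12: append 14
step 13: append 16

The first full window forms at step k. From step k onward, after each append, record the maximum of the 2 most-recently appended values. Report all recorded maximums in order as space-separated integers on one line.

Answer: 20 37 37 19 46 54 54 47 47 47 47 16

Derivation:
step 1: append 9 -> window=[9] (not full yet)
step 2: append 20 -> window=[9, 20] -> max=20
step 3: append 37 -> window=[20, 37] -> max=37
step 4: append 19 -> window=[37, 19] -> max=37
step 5: append 15 -> window=[19, 15] -> max=19
step 6: append 46 -> window=[15, 46] -> max=46
step 7: append 54 -> window=[46, 54] -> max=54
step 8: append 23 -> window=[54, 23] -> max=54
step 9: append 47 -> window=[23, 47] -> max=47
step 10: append 32 -> window=[47, 32] -> max=47
step 11: append 47 -> window=[32, 47] -> max=47
step 12: append 14 -> window=[47, 14] -> max=47
step 13: append 16 -> window=[14, 16] -> max=16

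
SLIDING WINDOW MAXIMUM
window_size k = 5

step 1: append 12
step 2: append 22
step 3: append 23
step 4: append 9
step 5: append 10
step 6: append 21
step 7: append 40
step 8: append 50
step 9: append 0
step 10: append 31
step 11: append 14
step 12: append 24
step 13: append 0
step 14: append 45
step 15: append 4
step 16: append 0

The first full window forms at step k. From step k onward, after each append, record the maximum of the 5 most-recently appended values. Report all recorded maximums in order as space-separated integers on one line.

step 1: append 12 -> window=[12] (not full yet)
step 2: append 22 -> window=[12, 22] (not full yet)
step 3: append 23 -> window=[12, 22, 23] (not full yet)
step 4: append 9 -> window=[12, 22, 23, 9] (not full yet)
step 5: append 10 -> window=[12, 22, 23, 9, 10] -> max=23
step 6: append 21 -> window=[22, 23, 9, 10, 21] -> max=23
step 7: append 40 -> window=[23, 9, 10, 21, 40] -> max=40
step 8: append 50 -> window=[9, 10, 21, 40, 50] -> max=50
step 9: append 0 -> window=[10, 21, 40, 50, 0] -> max=50
step 10: append 31 -> window=[21, 40, 50, 0, 31] -> max=50
step 11: append 14 -> window=[40, 50, 0, 31, 14] -> max=50
step 12: append 24 -> window=[50, 0, 31, 14, 24] -> max=50
step 13: append 0 -> window=[0, 31, 14, 24, 0] -> max=31
step 14: append 45 -> window=[31, 14, 24, 0, 45] -> max=45
step 15: append 4 -> window=[14, 24, 0, 45, 4] -> max=45
step 16: append 0 -> window=[24, 0, 45, 4, 0] -> max=45

Answer: 23 23 40 50 50 50 50 50 31 45 45 45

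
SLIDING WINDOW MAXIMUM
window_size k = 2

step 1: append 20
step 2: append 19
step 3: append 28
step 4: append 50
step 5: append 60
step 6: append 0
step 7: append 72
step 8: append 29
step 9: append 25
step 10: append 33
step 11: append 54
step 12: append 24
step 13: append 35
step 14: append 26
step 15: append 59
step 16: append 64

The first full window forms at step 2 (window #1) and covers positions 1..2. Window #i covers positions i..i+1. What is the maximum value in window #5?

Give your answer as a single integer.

step 1: append 20 -> window=[20] (not full yet)
step 2: append 19 -> window=[20, 19] -> max=20
step 3: append 28 -> window=[19, 28] -> max=28
step 4: append 50 -> window=[28, 50] -> max=50
step 5: append 60 -> window=[50, 60] -> max=60
step 6: append 0 -> window=[60, 0] -> max=60
Window #5 max = 60

Answer: 60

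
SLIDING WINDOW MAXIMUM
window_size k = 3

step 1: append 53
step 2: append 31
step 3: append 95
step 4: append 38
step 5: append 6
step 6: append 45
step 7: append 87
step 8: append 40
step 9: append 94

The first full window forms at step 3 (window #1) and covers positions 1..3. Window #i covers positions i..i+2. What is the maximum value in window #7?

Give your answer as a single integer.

Answer: 94

Derivation:
step 1: append 53 -> window=[53] (not full yet)
step 2: append 31 -> window=[53, 31] (not full yet)
step 3: append 95 -> window=[53, 31, 95] -> max=95
step 4: append 38 -> window=[31, 95, 38] -> max=95
step 5: append 6 -> window=[95, 38, 6] -> max=95
step 6: append 45 -> window=[38, 6, 45] -> max=45
step 7: append 87 -> window=[6, 45, 87] -> max=87
step 8: append 40 -> window=[45, 87, 40] -> max=87
step 9: append 94 -> window=[87, 40, 94] -> max=94
Window #7 max = 94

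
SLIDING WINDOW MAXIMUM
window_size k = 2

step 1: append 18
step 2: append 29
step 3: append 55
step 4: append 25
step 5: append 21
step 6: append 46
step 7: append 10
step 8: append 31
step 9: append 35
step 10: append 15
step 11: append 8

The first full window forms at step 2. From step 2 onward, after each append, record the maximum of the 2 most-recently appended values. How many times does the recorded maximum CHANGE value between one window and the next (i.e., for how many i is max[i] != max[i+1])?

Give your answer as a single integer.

step 1: append 18 -> window=[18] (not full yet)
step 2: append 29 -> window=[18, 29] -> max=29
step 3: append 55 -> window=[29, 55] -> max=55
step 4: append 25 -> window=[55, 25] -> max=55
step 5: append 21 -> window=[25, 21] -> max=25
step 6: append 46 -> window=[21, 46] -> max=46
step 7: append 10 -> window=[46, 10] -> max=46
step 8: append 31 -> window=[10, 31] -> max=31
step 9: append 35 -> window=[31, 35] -> max=35
step 10: append 15 -> window=[35, 15] -> max=35
step 11: append 8 -> window=[15, 8] -> max=15
Recorded maximums: 29 55 55 25 46 46 31 35 35 15
Changes between consecutive maximums: 6

Answer: 6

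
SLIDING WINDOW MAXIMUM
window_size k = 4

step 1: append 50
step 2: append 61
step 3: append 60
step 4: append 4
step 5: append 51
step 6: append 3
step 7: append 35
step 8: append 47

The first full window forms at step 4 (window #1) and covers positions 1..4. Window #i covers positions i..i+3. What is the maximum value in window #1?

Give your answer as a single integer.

step 1: append 50 -> window=[50] (not full yet)
step 2: append 61 -> window=[50, 61] (not full yet)
step 3: append 60 -> window=[50, 61, 60] (not full yet)
step 4: append 4 -> window=[50, 61, 60, 4] -> max=61
Window #1 max = 61

Answer: 61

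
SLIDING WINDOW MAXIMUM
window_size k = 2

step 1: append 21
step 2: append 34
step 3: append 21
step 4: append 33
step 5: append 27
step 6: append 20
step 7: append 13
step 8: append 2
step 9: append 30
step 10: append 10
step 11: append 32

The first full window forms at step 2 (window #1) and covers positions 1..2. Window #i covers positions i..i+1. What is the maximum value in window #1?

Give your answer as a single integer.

Answer: 34

Derivation:
step 1: append 21 -> window=[21] (not full yet)
step 2: append 34 -> window=[21, 34] -> max=34
Window #1 max = 34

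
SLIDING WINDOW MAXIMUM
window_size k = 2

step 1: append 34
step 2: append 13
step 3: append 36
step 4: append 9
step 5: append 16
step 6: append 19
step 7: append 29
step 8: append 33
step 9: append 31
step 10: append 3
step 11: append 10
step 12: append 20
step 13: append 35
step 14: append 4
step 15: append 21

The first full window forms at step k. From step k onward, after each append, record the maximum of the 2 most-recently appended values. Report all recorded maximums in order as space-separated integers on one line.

step 1: append 34 -> window=[34] (not full yet)
step 2: append 13 -> window=[34, 13] -> max=34
step 3: append 36 -> window=[13, 36] -> max=36
step 4: append 9 -> window=[36, 9] -> max=36
step 5: append 16 -> window=[9, 16] -> max=16
step 6: append 19 -> window=[16, 19] -> max=19
step 7: append 29 -> window=[19, 29] -> max=29
step 8: append 33 -> window=[29, 33] -> max=33
step 9: append 31 -> window=[33, 31] -> max=33
step 10: append 3 -> window=[31, 3] -> max=31
step 11: append 10 -> window=[3, 10] -> max=10
step 12: append 20 -> window=[10, 20] -> max=20
step 13: append 35 -> window=[20, 35] -> max=35
step 14: append 4 -> window=[35, 4] -> max=35
step 15: append 21 -> window=[4, 21] -> max=21

Answer: 34 36 36 16 19 29 33 33 31 10 20 35 35 21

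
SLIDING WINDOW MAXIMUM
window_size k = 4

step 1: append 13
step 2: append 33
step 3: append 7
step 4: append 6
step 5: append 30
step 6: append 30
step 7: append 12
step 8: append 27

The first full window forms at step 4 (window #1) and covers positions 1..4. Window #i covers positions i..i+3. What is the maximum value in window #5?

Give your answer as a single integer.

Answer: 30

Derivation:
step 1: append 13 -> window=[13] (not full yet)
step 2: append 33 -> window=[13, 33] (not full yet)
step 3: append 7 -> window=[13, 33, 7] (not full yet)
step 4: append 6 -> window=[13, 33, 7, 6] -> max=33
step 5: append 30 -> window=[33, 7, 6, 30] -> max=33
step 6: append 30 -> window=[7, 6, 30, 30] -> max=30
step 7: append 12 -> window=[6, 30, 30, 12] -> max=30
step 8: append 27 -> window=[30, 30, 12, 27] -> max=30
Window #5 max = 30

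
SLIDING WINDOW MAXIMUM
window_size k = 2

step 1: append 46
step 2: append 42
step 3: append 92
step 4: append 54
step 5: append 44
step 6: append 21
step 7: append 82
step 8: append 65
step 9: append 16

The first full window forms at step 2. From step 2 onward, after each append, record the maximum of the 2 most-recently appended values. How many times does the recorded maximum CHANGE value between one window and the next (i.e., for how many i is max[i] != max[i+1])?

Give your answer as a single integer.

step 1: append 46 -> window=[46] (not full yet)
step 2: append 42 -> window=[46, 42] -> max=46
step 3: append 92 -> window=[42, 92] -> max=92
step 4: append 54 -> window=[92, 54] -> max=92
step 5: append 44 -> window=[54, 44] -> max=54
step 6: append 21 -> window=[44, 21] -> max=44
step 7: append 82 -> window=[21, 82] -> max=82
step 8: append 65 -> window=[82, 65] -> max=82
step 9: append 16 -> window=[65, 16] -> max=65
Recorded maximums: 46 92 92 54 44 82 82 65
Changes between consecutive maximums: 5

Answer: 5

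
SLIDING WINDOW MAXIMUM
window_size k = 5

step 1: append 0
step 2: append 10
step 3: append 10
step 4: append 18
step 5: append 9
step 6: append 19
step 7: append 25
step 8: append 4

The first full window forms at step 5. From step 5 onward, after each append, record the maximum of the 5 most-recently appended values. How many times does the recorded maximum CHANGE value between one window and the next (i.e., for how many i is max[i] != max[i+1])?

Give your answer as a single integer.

step 1: append 0 -> window=[0] (not full yet)
step 2: append 10 -> window=[0, 10] (not full yet)
step 3: append 10 -> window=[0, 10, 10] (not full yet)
step 4: append 18 -> window=[0, 10, 10, 18] (not full yet)
step 5: append 9 -> window=[0, 10, 10, 18, 9] -> max=18
step 6: append 19 -> window=[10, 10, 18, 9, 19] -> max=19
step 7: append 25 -> window=[10, 18, 9, 19, 25] -> max=25
step 8: append 4 -> window=[18, 9, 19, 25, 4] -> max=25
Recorded maximums: 18 19 25 25
Changes between consecutive maximums: 2

Answer: 2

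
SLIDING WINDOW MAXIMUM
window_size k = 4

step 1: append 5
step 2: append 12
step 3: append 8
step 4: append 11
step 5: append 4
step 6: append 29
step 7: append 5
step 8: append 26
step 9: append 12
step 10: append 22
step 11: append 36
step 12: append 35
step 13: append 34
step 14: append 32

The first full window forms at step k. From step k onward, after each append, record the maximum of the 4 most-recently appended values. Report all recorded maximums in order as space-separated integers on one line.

Answer: 12 12 29 29 29 29 26 36 36 36 36

Derivation:
step 1: append 5 -> window=[5] (not full yet)
step 2: append 12 -> window=[5, 12] (not full yet)
step 3: append 8 -> window=[5, 12, 8] (not full yet)
step 4: append 11 -> window=[5, 12, 8, 11] -> max=12
step 5: append 4 -> window=[12, 8, 11, 4] -> max=12
step 6: append 29 -> window=[8, 11, 4, 29] -> max=29
step 7: append 5 -> window=[11, 4, 29, 5] -> max=29
step 8: append 26 -> window=[4, 29, 5, 26] -> max=29
step 9: append 12 -> window=[29, 5, 26, 12] -> max=29
step 10: append 22 -> window=[5, 26, 12, 22] -> max=26
step 11: append 36 -> window=[26, 12, 22, 36] -> max=36
step 12: append 35 -> window=[12, 22, 36, 35] -> max=36
step 13: append 34 -> window=[22, 36, 35, 34] -> max=36
step 14: append 32 -> window=[36, 35, 34, 32] -> max=36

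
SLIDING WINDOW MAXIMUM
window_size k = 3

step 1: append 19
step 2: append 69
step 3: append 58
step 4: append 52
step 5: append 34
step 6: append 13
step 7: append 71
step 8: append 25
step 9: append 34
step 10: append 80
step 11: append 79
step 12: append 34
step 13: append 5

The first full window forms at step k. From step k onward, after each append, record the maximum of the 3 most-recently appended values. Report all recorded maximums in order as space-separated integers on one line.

Answer: 69 69 58 52 71 71 71 80 80 80 79

Derivation:
step 1: append 19 -> window=[19] (not full yet)
step 2: append 69 -> window=[19, 69] (not full yet)
step 3: append 58 -> window=[19, 69, 58] -> max=69
step 4: append 52 -> window=[69, 58, 52] -> max=69
step 5: append 34 -> window=[58, 52, 34] -> max=58
step 6: append 13 -> window=[52, 34, 13] -> max=52
step 7: append 71 -> window=[34, 13, 71] -> max=71
step 8: append 25 -> window=[13, 71, 25] -> max=71
step 9: append 34 -> window=[71, 25, 34] -> max=71
step 10: append 80 -> window=[25, 34, 80] -> max=80
step 11: append 79 -> window=[34, 80, 79] -> max=80
step 12: append 34 -> window=[80, 79, 34] -> max=80
step 13: append 5 -> window=[79, 34, 5] -> max=79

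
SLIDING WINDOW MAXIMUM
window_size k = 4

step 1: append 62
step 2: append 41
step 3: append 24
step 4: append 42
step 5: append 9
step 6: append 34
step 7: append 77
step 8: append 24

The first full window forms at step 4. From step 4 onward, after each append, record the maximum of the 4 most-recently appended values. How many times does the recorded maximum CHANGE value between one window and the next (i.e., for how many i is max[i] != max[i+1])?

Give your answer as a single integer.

step 1: append 62 -> window=[62] (not full yet)
step 2: append 41 -> window=[62, 41] (not full yet)
step 3: append 24 -> window=[62, 41, 24] (not full yet)
step 4: append 42 -> window=[62, 41, 24, 42] -> max=62
step 5: append 9 -> window=[41, 24, 42, 9] -> max=42
step 6: append 34 -> window=[24, 42, 9, 34] -> max=42
step 7: append 77 -> window=[42, 9, 34, 77] -> max=77
step 8: append 24 -> window=[9, 34, 77, 24] -> max=77
Recorded maximums: 62 42 42 77 77
Changes between consecutive maximums: 2

Answer: 2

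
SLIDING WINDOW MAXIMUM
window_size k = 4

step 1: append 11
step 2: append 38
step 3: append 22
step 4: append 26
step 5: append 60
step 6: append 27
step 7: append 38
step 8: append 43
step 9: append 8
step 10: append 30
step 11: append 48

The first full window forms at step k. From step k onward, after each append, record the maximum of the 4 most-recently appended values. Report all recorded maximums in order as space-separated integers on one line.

step 1: append 11 -> window=[11] (not full yet)
step 2: append 38 -> window=[11, 38] (not full yet)
step 3: append 22 -> window=[11, 38, 22] (not full yet)
step 4: append 26 -> window=[11, 38, 22, 26] -> max=38
step 5: append 60 -> window=[38, 22, 26, 60] -> max=60
step 6: append 27 -> window=[22, 26, 60, 27] -> max=60
step 7: append 38 -> window=[26, 60, 27, 38] -> max=60
step 8: append 43 -> window=[60, 27, 38, 43] -> max=60
step 9: append 8 -> window=[27, 38, 43, 8] -> max=43
step 10: append 30 -> window=[38, 43, 8, 30] -> max=43
step 11: append 48 -> window=[43, 8, 30, 48] -> max=48

Answer: 38 60 60 60 60 43 43 48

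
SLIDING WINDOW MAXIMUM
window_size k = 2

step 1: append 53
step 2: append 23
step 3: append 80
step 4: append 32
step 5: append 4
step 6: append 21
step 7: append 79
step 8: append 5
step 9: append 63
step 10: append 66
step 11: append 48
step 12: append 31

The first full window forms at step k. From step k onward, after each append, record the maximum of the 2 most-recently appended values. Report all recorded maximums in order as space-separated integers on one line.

step 1: append 53 -> window=[53] (not full yet)
step 2: append 23 -> window=[53, 23] -> max=53
step 3: append 80 -> window=[23, 80] -> max=80
step 4: append 32 -> window=[80, 32] -> max=80
step 5: append 4 -> window=[32, 4] -> max=32
step 6: append 21 -> window=[4, 21] -> max=21
step 7: append 79 -> window=[21, 79] -> max=79
step 8: append 5 -> window=[79, 5] -> max=79
step 9: append 63 -> window=[5, 63] -> max=63
step 10: append 66 -> window=[63, 66] -> max=66
step 11: append 48 -> window=[66, 48] -> max=66
step 12: append 31 -> window=[48, 31] -> max=48

Answer: 53 80 80 32 21 79 79 63 66 66 48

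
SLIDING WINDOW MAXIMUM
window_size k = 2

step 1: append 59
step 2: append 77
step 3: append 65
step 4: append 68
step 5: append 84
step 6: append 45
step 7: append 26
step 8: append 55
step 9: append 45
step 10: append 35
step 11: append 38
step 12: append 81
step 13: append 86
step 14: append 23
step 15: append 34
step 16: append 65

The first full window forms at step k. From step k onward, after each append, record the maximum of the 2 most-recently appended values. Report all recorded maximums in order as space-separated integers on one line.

Answer: 77 77 68 84 84 45 55 55 45 38 81 86 86 34 65

Derivation:
step 1: append 59 -> window=[59] (not full yet)
step 2: append 77 -> window=[59, 77] -> max=77
step 3: append 65 -> window=[77, 65] -> max=77
step 4: append 68 -> window=[65, 68] -> max=68
step 5: append 84 -> window=[68, 84] -> max=84
step 6: append 45 -> window=[84, 45] -> max=84
step 7: append 26 -> window=[45, 26] -> max=45
step 8: append 55 -> window=[26, 55] -> max=55
step 9: append 45 -> window=[55, 45] -> max=55
step 10: append 35 -> window=[45, 35] -> max=45
step 11: append 38 -> window=[35, 38] -> max=38
step 12: append 81 -> window=[38, 81] -> max=81
step 13: append 86 -> window=[81, 86] -> max=86
step 14: append 23 -> window=[86, 23] -> max=86
step 15: append 34 -> window=[23, 34] -> max=34
step 16: append 65 -> window=[34, 65] -> max=65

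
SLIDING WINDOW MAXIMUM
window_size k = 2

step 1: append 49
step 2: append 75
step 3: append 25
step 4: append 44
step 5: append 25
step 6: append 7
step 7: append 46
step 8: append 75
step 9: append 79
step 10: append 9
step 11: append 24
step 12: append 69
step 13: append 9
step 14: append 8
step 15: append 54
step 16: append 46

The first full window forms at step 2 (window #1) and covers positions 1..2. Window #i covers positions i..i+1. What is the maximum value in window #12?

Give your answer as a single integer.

Answer: 69

Derivation:
step 1: append 49 -> window=[49] (not full yet)
step 2: append 75 -> window=[49, 75] -> max=75
step 3: append 25 -> window=[75, 25] -> max=75
step 4: append 44 -> window=[25, 44] -> max=44
step 5: append 25 -> window=[44, 25] -> max=44
step 6: append 7 -> window=[25, 7] -> max=25
step 7: append 46 -> window=[7, 46] -> max=46
step 8: append 75 -> window=[46, 75] -> max=75
step 9: append 79 -> window=[75, 79] -> max=79
step 10: append 9 -> window=[79, 9] -> max=79
step 11: append 24 -> window=[9, 24] -> max=24
step 12: append 69 -> window=[24, 69] -> max=69
step 13: append 9 -> window=[69, 9] -> max=69
Window #12 max = 69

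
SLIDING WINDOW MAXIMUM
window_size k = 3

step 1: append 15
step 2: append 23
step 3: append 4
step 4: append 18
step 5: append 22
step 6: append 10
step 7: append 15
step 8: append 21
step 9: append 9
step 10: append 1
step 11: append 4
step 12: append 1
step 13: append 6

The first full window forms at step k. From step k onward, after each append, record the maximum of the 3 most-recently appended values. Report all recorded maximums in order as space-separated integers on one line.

step 1: append 15 -> window=[15] (not full yet)
step 2: append 23 -> window=[15, 23] (not full yet)
step 3: append 4 -> window=[15, 23, 4] -> max=23
step 4: append 18 -> window=[23, 4, 18] -> max=23
step 5: append 22 -> window=[4, 18, 22] -> max=22
step 6: append 10 -> window=[18, 22, 10] -> max=22
step 7: append 15 -> window=[22, 10, 15] -> max=22
step 8: append 21 -> window=[10, 15, 21] -> max=21
step 9: append 9 -> window=[15, 21, 9] -> max=21
step 10: append 1 -> window=[21, 9, 1] -> max=21
step 11: append 4 -> window=[9, 1, 4] -> max=9
step 12: append 1 -> window=[1, 4, 1] -> max=4
step 13: append 6 -> window=[4, 1, 6] -> max=6

Answer: 23 23 22 22 22 21 21 21 9 4 6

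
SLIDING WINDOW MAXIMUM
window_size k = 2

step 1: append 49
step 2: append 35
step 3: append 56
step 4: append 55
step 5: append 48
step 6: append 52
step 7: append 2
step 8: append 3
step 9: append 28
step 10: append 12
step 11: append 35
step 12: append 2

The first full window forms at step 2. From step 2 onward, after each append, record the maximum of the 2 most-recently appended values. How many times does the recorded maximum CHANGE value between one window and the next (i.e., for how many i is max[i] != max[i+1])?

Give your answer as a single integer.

Answer: 6

Derivation:
step 1: append 49 -> window=[49] (not full yet)
step 2: append 35 -> window=[49, 35] -> max=49
step 3: append 56 -> window=[35, 56] -> max=56
step 4: append 55 -> window=[56, 55] -> max=56
step 5: append 48 -> window=[55, 48] -> max=55
step 6: append 52 -> window=[48, 52] -> max=52
step 7: append 2 -> window=[52, 2] -> max=52
step 8: append 3 -> window=[2, 3] -> max=3
step 9: append 28 -> window=[3, 28] -> max=28
step 10: append 12 -> window=[28, 12] -> max=28
step 11: append 35 -> window=[12, 35] -> max=35
step 12: append 2 -> window=[35, 2] -> max=35
Recorded maximums: 49 56 56 55 52 52 3 28 28 35 35
Changes between consecutive maximums: 6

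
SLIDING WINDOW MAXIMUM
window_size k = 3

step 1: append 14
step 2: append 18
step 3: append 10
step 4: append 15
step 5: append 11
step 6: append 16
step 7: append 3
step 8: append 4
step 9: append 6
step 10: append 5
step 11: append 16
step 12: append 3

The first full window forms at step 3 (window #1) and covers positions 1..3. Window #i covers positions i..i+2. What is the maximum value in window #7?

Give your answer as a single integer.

step 1: append 14 -> window=[14] (not full yet)
step 2: append 18 -> window=[14, 18] (not full yet)
step 3: append 10 -> window=[14, 18, 10] -> max=18
step 4: append 15 -> window=[18, 10, 15] -> max=18
step 5: append 11 -> window=[10, 15, 11] -> max=15
step 6: append 16 -> window=[15, 11, 16] -> max=16
step 7: append 3 -> window=[11, 16, 3] -> max=16
step 8: append 4 -> window=[16, 3, 4] -> max=16
step 9: append 6 -> window=[3, 4, 6] -> max=6
Window #7 max = 6

Answer: 6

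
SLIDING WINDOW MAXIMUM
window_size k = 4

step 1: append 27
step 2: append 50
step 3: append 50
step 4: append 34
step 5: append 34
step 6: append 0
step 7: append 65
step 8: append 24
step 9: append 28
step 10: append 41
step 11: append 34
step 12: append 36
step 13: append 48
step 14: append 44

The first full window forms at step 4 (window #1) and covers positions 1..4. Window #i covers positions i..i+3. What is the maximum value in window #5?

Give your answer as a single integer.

Answer: 65

Derivation:
step 1: append 27 -> window=[27] (not full yet)
step 2: append 50 -> window=[27, 50] (not full yet)
step 3: append 50 -> window=[27, 50, 50] (not full yet)
step 4: append 34 -> window=[27, 50, 50, 34] -> max=50
step 5: append 34 -> window=[50, 50, 34, 34] -> max=50
step 6: append 0 -> window=[50, 34, 34, 0] -> max=50
step 7: append 65 -> window=[34, 34, 0, 65] -> max=65
step 8: append 24 -> window=[34, 0, 65, 24] -> max=65
Window #5 max = 65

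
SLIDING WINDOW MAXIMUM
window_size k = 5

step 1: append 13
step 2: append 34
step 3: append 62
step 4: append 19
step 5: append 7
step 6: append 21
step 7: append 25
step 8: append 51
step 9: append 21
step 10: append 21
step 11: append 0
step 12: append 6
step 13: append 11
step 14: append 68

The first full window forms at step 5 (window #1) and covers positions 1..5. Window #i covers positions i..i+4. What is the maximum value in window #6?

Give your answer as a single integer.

Answer: 51

Derivation:
step 1: append 13 -> window=[13] (not full yet)
step 2: append 34 -> window=[13, 34] (not full yet)
step 3: append 62 -> window=[13, 34, 62] (not full yet)
step 4: append 19 -> window=[13, 34, 62, 19] (not full yet)
step 5: append 7 -> window=[13, 34, 62, 19, 7] -> max=62
step 6: append 21 -> window=[34, 62, 19, 7, 21] -> max=62
step 7: append 25 -> window=[62, 19, 7, 21, 25] -> max=62
step 8: append 51 -> window=[19, 7, 21, 25, 51] -> max=51
step 9: append 21 -> window=[7, 21, 25, 51, 21] -> max=51
step 10: append 21 -> window=[21, 25, 51, 21, 21] -> max=51
Window #6 max = 51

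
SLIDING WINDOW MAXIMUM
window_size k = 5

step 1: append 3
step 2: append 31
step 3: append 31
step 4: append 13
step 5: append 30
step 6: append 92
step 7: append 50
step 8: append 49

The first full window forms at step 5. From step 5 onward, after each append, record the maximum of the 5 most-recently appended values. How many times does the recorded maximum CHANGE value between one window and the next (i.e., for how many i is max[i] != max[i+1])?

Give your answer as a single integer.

Answer: 1

Derivation:
step 1: append 3 -> window=[3] (not full yet)
step 2: append 31 -> window=[3, 31] (not full yet)
step 3: append 31 -> window=[3, 31, 31] (not full yet)
step 4: append 13 -> window=[3, 31, 31, 13] (not full yet)
step 5: append 30 -> window=[3, 31, 31, 13, 30] -> max=31
step 6: append 92 -> window=[31, 31, 13, 30, 92] -> max=92
step 7: append 50 -> window=[31, 13, 30, 92, 50] -> max=92
step 8: append 49 -> window=[13, 30, 92, 50, 49] -> max=92
Recorded maximums: 31 92 92 92
Changes between consecutive maximums: 1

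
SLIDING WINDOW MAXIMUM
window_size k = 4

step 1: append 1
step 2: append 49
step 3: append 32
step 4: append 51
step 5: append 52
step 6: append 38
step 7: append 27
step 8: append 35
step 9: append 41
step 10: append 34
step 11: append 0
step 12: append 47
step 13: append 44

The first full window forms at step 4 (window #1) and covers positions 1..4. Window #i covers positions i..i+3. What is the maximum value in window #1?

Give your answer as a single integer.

Answer: 51

Derivation:
step 1: append 1 -> window=[1] (not full yet)
step 2: append 49 -> window=[1, 49] (not full yet)
step 3: append 32 -> window=[1, 49, 32] (not full yet)
step 4: append 51 -> window=[1, 49, 32, 51] -> max=51
Window #1 max = 51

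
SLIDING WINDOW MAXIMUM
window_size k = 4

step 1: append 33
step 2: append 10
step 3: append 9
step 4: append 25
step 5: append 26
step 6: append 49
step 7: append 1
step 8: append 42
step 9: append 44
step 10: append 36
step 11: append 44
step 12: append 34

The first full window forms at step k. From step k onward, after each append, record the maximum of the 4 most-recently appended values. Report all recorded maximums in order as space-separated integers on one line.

step 1: append 33 -> window=[33] (not full yet)
step 2: append 10 -> window=[33, 10] (not full yet)
step 3: append 9 -> window=[33, 10, 9] (not full yet)
step 4: append 25 -> window=[33, 10, 9, 25] -> max=33
step 5: append 26 -> window=[10, 9, 25, 26] -> max=26
step 6: append 49 -> window=[9, 25, 26, 49] -> max=49
step 7: append 1 -> window=[25, 26, 49, 1] -> max=49
step 8: append 42 -> window=[26, 49, 1, 42] -> max=49
step 9: append 44 -> window=[49, 1, 42, 44] -> max=49
step 10: append 36 -> window=[1, 42, 44, 36] -> max=44
step 11: append 44 -> window=[42, 44, 36, 44] -> max=44
step 12: append 34 -> window=[44, 36, 44, 34] -> max=44

Answer: 33 26 49 49 49 49 44 44 44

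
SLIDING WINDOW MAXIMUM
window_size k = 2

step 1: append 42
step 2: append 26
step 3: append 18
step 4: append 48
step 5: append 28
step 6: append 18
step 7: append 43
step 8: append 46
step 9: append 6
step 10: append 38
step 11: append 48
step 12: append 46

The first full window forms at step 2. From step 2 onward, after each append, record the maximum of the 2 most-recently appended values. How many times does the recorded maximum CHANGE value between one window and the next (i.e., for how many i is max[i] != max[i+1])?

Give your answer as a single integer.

step 1: append 42 -> window=[42] (not full yet)
step 2: append 26 -> window=[42, 26] -> max=42
step 3: append 18 -> window=[26, 18] -> max=26
step 4: append 48 -> window=[18, 48] -> max=48
step 5: append 28 -> window=[48, 28] -> max=48
step 6: append 18 -> window=[28, 18] -> max=28
step 7: append 43 -> window=[18, 43] -> max=43
step 8: append 46 -> window=[43, 46] -> max=46
step 9: append 6 -> window=[46, 6] -> max=46
step 10: append 38 -> window=[6, 38] -> max=38
step 11: append 48 -> window=[38, 48] -> max=48
step 12: append 46 -> window=[48, 46] -> max=48
Recorded maximums: 42 26 48 48 28 43 46 46 38 48 48
Changes between consecutive maximums: 7

Answer: 7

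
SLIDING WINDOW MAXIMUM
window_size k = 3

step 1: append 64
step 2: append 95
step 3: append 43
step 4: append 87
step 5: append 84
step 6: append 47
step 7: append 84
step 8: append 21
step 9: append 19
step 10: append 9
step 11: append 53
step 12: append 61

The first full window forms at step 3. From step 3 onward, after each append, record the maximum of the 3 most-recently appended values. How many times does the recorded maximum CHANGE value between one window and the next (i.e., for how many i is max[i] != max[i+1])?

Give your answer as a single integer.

Answer: 5

Derivation:
step 1: append 64 -> window=[64] (not full yet)
step 2: append 95 -> window=[64, 95] (not full yet)
step 3: append 43 -> window=[64, 95, 43] -> max=95
step 4: append 87 -> window=[95, 43, 87] -> max=95
step 5: append 84 -> window=[43, 87, 84] -> max=87
step 6: append 47 -> window=[87, 84, 47] -> max=87
step 7: append 84 -> window=[84, 47, 84] -> max=84
step 8: append 21 -> window=[47, 84, 21] -> max=84
step 9: append 19 -> window=[84, 21, 19] -> max=84
step 10: append 9 -> window=[21, 19, 9] -> max=21
step 11: append 53 -> window=[19, 9, 53] -> max=53
step 12: append 61 -> window=[9, 53, 61] -> max=61
Recorded maximums: 95 95 87 87 84 84 84 21 53 61
Changes between consecutive maximums: 5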